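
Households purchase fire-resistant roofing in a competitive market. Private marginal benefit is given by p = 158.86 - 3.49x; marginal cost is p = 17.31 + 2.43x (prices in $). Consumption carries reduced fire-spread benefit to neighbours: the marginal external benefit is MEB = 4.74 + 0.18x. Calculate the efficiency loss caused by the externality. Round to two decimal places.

Market equilibrium (private): 17.31 + 2.43x = 158.86 - 3.49x → x_m = 23.9105.
Social marginal benefit = demand + MEB = 163.60 - 3.31x.
Set SMB = MC: 163.60 - 3.31x = 17.31 + 2.43x → x* = 25.4861.
The loss is the area between SMB and MC from x* to x_m; with linear curves that's a triangle of height MEB(x_m).
DWL = ½ × 1.5756 × 9.0439 = 7.1248.

DWL = $7.12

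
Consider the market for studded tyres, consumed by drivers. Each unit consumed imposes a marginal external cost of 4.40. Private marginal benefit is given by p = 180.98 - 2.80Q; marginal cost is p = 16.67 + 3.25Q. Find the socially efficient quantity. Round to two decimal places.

Q* = 26.43

Social marginal benefit = demand − MEC = 176.58 - 2.80Q.
Set SMB = MC: 176.58 - 2.80Q = 16.67 + 3.25Q → Q* = 26.4314.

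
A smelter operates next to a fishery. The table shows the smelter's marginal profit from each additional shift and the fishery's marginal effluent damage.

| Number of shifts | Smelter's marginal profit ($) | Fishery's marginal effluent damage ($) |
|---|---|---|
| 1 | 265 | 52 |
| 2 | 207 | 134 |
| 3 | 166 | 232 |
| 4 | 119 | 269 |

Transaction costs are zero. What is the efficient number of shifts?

Bargaining reaches the level where marginal profit last exceeds marginal effluent damage.
That holds through level 2 (207 ≥ 134) but not at 3 (166 < 232).

2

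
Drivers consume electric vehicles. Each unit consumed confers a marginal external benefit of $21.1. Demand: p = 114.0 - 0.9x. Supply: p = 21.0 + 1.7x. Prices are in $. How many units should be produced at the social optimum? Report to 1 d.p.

x* = 43.9

Social marginal benefit = demand + MEB = 135.1 - 0.9x.
Set SMB = MC: 135.1 - 0.9x = 21.0 + 1.7x → x* = 43.8846.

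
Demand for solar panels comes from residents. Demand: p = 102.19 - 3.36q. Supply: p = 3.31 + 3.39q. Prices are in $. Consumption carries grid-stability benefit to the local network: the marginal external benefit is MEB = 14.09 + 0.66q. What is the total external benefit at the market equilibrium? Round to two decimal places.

$277.22

Market equilibrium (private): 3.31 + 3.39q = 102.19 - 3.36q → q_m = 14.6489.
Total external benefit = ∫₀^{q_m} (14.09 + 0.66q) dq = 14.09×14.6489 + ½×0.66×14.6489² = 277.2178.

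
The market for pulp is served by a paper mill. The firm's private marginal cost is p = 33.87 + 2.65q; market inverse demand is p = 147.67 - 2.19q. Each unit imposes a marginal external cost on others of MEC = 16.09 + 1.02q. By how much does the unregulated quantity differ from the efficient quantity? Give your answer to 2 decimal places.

6.84 units

Market equilibrium (private): 33.87 + 2.65q = 147.67 - 2.19q → q_m = 23.5124.
Social marginal cost = private MC + MEC = 49.96 + 3.67q.
Set SMC = demand: 49.96 + 3.67q = 147.67 - 2.19q → q* = 16.6741.
Gap = |23.5124 − 16.6741| = 6.8383.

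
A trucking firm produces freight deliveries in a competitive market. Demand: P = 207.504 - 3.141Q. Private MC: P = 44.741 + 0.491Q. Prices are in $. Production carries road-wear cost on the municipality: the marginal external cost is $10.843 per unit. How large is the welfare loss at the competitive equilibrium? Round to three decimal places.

Market equilibrium (private): 44.741 + 0.491Q = 207.504 - 3.141Q → Q_m = 44.8136.
Social marginal cost = private MC + MEC = 55.584 + 0.491Q.
Set SMC = demand: 55.584 + 0.491Q = 207.504 - 3.141Q → Q* = 41.8282.
Between Q* and Q_m the wedge SMC − demand runs linearly from 0 to MEC(Q_m), so the loss is a triangle.
DWL = ½ × 2.9854 × 10.8430 = 16.1853.

DWL = $16.185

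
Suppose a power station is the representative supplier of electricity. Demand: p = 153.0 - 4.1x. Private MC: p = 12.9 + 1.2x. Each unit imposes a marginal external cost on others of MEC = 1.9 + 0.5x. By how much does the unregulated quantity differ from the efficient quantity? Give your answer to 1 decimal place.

2.6 units

Market equilibrium (private): 12.9 + 1.2x = 153.0 - 4.1x → x_m = 26.4340.
Social marginal cost = private MC + MEC = 14.8 + 1.7x.
Set SMC = demand: 14.8 + 1.7x = 153.0 - 4.1x → x* = 23.8276.
Gap = |26.4340 − 23.8276| = 2.6064.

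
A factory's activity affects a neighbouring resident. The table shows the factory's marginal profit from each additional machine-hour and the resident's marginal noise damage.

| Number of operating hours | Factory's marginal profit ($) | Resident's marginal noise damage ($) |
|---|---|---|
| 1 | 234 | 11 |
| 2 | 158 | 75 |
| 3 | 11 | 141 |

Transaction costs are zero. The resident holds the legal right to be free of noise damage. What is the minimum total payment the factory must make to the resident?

$86

Efficient level: marginal profit ≥ marginal noise damage through level 2, so k* = 2.
With the resident holding the right, the factory must at least compensate total damage at k*: 11 + 75 = 86.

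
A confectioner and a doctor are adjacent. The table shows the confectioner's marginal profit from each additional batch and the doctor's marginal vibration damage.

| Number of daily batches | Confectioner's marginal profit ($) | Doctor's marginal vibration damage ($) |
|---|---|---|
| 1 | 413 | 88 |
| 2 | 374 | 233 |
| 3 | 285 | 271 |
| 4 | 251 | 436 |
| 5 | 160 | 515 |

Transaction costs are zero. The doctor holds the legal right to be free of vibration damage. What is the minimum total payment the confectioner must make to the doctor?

Efficient level: marginal profit ≥ marginal vibration damage through level 3, so k* = 3.
With the doctor holding the right, the confectioner must at least compensate total damage at k*: 88 + 233 + 271 = 592.

$592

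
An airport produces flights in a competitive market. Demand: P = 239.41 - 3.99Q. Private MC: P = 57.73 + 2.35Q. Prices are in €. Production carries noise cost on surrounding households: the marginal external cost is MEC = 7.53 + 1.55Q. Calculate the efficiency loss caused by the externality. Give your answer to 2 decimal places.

DWL = €171.01

Market equilibrium (private): 57.73 + 2.35Q = 239.41 - 3.99Q → Q_m = 28.6562.
Social marginal cost = private MC + MEC = 65.26 + 3.90Q.
Set SMC = demand: 65.26 + 3.90Q = 239.41 - 3.99Q → Q* = 22.0722.
Between Q* and Q_m the wedge SMC − demand runs linearly from 0 to MEC(Q_m), so the loss is a triangle.
DWL = ½ × 6.5840 × 51.9470 = 171.0095.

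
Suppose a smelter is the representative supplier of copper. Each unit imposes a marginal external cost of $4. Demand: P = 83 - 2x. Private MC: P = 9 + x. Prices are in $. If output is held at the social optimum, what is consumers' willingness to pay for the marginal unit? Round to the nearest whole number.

Social marginal cost = private MC + MEC = 13 + x.
Set SMC = demand: 13 + x = 83 - 2x → x* = 23.3333.
Consumer price on the demand curve at x*: 83 − 2×23.3333 = 36.3334.

P = $36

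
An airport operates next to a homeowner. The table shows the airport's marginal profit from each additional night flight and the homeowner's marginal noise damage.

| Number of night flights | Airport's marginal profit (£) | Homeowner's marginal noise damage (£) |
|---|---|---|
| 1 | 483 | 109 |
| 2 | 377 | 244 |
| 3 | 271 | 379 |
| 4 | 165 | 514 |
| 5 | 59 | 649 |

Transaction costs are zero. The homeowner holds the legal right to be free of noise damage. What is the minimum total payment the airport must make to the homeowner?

Efficient level: marginal profit ≥ marginal noise damage through level 2, so k* = 2.
With the homeowner holding the right, the airport must at least compensate total damage at k*: 109 + 244 = 353.

£353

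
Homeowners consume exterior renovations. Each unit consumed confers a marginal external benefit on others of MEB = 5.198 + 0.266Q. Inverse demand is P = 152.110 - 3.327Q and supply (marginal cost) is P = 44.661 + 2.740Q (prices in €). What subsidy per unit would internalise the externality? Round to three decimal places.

Social marginal benefit = demand + MEB = 157.308 - 3.061Q.
Set SMB = MC: 157.308 - 3.061Q = 44.661 + 2.740Q → Q* = 19.4185.
The Pigouvian subsidy equals MEB at Q*: 5.198 + 0.266×19.4185 = 10.3633.

subsidy = €10.363 per unit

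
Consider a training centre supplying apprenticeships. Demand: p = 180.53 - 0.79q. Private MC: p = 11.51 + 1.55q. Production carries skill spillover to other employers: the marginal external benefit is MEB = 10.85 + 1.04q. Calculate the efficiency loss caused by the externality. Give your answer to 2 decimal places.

Market equilibrium (private): 11.51 + 1.55q = 180.53 - 0.79q → q_m = 72.2308.
Social marginal cost = private MC − MEB = 0.66 + 0.51q.
Set SMC = demand: 0.66 + 0.51q = 180.53 - 0.79q → q* = 138.3615.
The loss is the area between SMC and demand from q* to q_m; with linear curves that's a triangle of height MEB(q_m).
DWL = ½ × 66.1307 × 85.9700 = 2842.6281.

DWL = 2842.63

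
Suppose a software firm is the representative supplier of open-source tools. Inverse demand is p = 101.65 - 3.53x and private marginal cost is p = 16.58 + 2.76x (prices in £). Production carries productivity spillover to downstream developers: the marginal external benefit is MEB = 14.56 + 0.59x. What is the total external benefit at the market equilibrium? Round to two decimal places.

£250.88

Market equilibrium (private): 16.58 + 2.76x = 101.65 - 3.53x → x_m = 13.5246.
Total external benefit = ∫₀^{x_m} (14.56 + 0.59x) dx = 14.56×13.5246 + ½×0.59×13.5246² = 250.8780.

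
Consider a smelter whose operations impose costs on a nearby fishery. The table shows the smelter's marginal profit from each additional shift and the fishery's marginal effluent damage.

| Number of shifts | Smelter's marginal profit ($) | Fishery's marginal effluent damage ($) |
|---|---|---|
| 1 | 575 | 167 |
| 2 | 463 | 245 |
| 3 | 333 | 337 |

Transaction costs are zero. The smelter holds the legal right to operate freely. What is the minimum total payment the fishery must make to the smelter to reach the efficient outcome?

Left alone the smelter would choose level 3 (marginal profit stays positive).
Efficient level: k* = 2 (marginal profit ≥ marginal effluent damage through 2).
The fishery must at least cover the smelter's forgone profit from cutting 3→2: 333 = 333.

$333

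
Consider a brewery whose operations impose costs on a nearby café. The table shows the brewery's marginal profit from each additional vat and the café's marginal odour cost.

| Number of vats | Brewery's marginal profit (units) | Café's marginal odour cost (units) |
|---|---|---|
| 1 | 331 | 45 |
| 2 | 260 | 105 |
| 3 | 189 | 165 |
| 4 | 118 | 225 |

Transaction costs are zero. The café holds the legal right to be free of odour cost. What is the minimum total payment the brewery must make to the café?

Efficient level: marginal profit ≥ marginal odour cost through level 3, so k* = 3.
With the café holding the right, the brewery must at least compensate total damage at k*: 45 + 105 + 165 = 315.

315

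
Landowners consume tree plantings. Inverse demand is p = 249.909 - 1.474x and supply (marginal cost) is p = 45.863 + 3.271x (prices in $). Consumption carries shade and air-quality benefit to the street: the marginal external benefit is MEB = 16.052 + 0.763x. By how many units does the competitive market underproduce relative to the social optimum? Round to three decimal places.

12.271 units

Market equilibrium (private): 45.863 + 3.271x = 249.909 - 1.474x → x_m = 43.0023.
Social marginal benefit = demand + MEB = 265.961 - 0.711x.
Set SMB = MC: 265.961 - 0.711x = 45.863 + 3.271x → x* = 55.2732.
Gap = |43.0023 − 55.2732| = 12.2709.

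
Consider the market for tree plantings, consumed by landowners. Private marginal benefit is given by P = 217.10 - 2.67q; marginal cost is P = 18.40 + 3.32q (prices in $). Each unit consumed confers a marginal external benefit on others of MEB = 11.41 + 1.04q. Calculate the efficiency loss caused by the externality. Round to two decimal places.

DWL = $212.89

Market equilibrium (private): 18.40 + 3.32q = 217.10 - 2.67q → q_m = 33.1720.
Social marginal benefit = demand + MEB = 228.51 - 1.63q.
Set SMB = MC: 228.51 - 1.63q = 18.40 + 3.32q → q* = 42.4465.
Height of the DWL triangle at q_m is SMB(q_m) − MC(q_m) = MEB(q_m) = 45.9088.
DWL = ½ × 9.2745 × 45.9088 = 212.8906.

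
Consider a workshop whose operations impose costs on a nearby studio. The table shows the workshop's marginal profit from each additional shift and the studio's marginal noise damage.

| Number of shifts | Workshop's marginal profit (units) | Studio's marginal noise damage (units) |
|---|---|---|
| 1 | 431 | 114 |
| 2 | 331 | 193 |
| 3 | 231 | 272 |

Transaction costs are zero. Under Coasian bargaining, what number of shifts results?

Bargaining reaches the level where marginal profit last exceeds marginal noise damage.
That holds through level 2 (331 ≥ 193) but not at 3 (231 < 272).

2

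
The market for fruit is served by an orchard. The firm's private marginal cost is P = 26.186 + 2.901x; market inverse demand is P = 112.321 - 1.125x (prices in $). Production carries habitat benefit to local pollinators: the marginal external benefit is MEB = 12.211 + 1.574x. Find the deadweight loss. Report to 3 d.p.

DWL = $429.353

Market equilibrium (private): 26.186 + 2.901x = 112.321 - 1.125x → x_m = 21.3947.
Social marginal cost = private MC − MEB = 13.975 + 1.327x.
Set SMC = demand: 13.975 + 1.327x = 112.321 - 1.125x → x* = 40.1085.
The loss is the area between SMC and demand from x* to x_m; with linear curves that's a triangle of height MEB(x_m).
DWL = ½ × 18.7138 × 45.8862 = 429.3526.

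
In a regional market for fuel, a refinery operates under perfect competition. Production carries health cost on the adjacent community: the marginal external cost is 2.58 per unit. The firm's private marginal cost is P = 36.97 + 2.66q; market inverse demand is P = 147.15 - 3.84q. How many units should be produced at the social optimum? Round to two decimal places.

Social marginal cost = private MC + MEC = 39.55 + 2.66q.
Set SMC = demand: 39.55 + 2.66q = 147.15 - 3.84q → q* = 16.5538.

q* = 16.55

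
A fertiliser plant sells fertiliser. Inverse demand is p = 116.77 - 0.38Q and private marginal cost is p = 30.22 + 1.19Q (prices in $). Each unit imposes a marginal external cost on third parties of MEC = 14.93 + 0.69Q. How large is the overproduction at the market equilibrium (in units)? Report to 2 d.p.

23.44 units

Market equilibrium (private): 30.22 + 1.19Q = 116.77 - 0.38Q → Q_m = 55.1274.
Social marginal cost = private MC + MEC = 45.15 + 1.88Q.
Set SMC = demand: 45.15 + 1.88Q = 116.77 - 0.38Q → Q* = 31.6903.
Gap = |55.1274 − 31.6903| = 23.4371.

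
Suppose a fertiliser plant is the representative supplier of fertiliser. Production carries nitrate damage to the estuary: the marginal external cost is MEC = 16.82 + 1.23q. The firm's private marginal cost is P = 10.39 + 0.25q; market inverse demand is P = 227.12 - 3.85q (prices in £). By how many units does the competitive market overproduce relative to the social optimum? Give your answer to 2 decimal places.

Market equilibrium (private): 10.39 + 0.25q = 227.12 - 3.85q → q_m = 52.8610.
Social marginal cost = private MC + MEC = 27.21 + 1.48q.
Set SMC = demand: 27.21 + 1.48q = 227.12 - 3.85q → q* = 37.5066.
Gap = |52.8610 − 37.5066| = 15.3544.

15.35 units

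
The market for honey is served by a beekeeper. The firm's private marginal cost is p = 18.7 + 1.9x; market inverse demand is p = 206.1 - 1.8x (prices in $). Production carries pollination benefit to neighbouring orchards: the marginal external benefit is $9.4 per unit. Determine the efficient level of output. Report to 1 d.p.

x* = 53.2

Social marginal cost = private MC − MEB = 9.3 + 1.9x.
Set SMC = demand: 9.3 + 1.9x = 206.1 - 1.8x → x* = 53.1892.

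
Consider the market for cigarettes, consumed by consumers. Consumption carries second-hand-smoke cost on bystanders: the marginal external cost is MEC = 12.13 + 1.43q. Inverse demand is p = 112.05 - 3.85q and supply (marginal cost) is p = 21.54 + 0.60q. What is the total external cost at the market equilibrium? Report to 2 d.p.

Market equilibrium (private): 21.54 + 0.60q = 112.05 - 3.85q → q_m = 20.3393.
Total external cost = ∫₀^{q_m} (12.13 + 1.43q) dq = 12.13×20.3393 + ½×1.43×20.3393² = 542.5020.

542.50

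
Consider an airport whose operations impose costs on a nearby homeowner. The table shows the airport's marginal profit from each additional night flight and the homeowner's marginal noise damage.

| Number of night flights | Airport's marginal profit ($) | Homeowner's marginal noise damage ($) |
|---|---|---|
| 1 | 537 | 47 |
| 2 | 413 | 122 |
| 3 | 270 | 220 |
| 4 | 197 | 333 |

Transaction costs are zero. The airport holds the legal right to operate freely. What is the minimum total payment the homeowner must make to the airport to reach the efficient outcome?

$197

Left alone the airport would choose level 4 (marginal profit stays positive).
Efficient level: k* = 3 (marginal profit ≥ marginal noise damage through 3).
The homeowner must at least cover the airport's forgone profit from cutting 4→3: 197 = 197.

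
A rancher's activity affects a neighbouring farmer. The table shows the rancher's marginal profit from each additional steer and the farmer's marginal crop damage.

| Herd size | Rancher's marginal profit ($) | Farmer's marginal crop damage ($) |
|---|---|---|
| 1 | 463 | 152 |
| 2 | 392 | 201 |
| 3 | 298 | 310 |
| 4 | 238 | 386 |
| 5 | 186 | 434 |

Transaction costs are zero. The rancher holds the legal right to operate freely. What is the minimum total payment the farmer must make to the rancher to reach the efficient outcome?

Left alone the rancher would choose level 5 (marginal profit stays positive).
Efficient level: k* = 2 (marginal profit ≥ marginal crop damage through 2).
The farmer must at least cover the rancher's forgone profit from cutting 5→2: 298 + 238 + 186 = 722.

$722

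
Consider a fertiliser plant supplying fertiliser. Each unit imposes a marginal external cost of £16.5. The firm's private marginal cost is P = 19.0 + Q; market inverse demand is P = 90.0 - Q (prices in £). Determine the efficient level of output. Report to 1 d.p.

Q* = 27.3

Social marginal cost = private MC + MEC = 35.5 + Q.
Set SMC = demand: 35.5 + Q = 90.0 - Q → Q* = 27.2500.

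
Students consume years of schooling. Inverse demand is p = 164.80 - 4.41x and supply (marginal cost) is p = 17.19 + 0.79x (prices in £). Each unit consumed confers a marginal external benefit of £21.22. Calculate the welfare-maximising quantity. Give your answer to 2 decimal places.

x* = 32.47

Social marginal benefit = demand + MEB = 186.02 - 4.41x.
Set SMB = MC: 186.02 - 4.41x = 17.19 + 0.79x → x* = 32.4673.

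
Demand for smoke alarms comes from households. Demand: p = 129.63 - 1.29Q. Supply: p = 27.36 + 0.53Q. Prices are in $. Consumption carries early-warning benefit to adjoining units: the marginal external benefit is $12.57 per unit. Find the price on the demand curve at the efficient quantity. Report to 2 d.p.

Social marginal benefit = demand + MEB = 142.20 - 1.29Q.
Set SMB = MC: 142.20 - 1.29Q = 27.36 + 0.53Q → Q* = 63.0989.
Consumer price on the demand curve at Q*: 129.63 − 1.29×63.0989 = 48.2324.

P = $48.23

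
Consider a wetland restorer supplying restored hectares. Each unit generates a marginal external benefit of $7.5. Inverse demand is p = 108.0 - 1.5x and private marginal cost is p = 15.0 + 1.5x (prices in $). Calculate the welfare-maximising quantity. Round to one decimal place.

x* = 33.5

Social marginal cost = private MC − MEB = 7.5 + 1.5x.
Set SMC = demand: 7.5 + 1.5x = 108.0 - 1.5x → x* = 33.5000.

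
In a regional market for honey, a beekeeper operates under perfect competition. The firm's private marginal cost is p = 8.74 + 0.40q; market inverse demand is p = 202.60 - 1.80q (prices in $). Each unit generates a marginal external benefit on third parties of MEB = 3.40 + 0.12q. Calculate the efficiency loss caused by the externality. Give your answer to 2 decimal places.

DWL = $46.94

Market equilibrium (private): 8.74 + 0.40q = 202.60 - 1.80q → q_m = 88.1182.
Social marginal cost = private MC − MEB = 5.34 + 0.28q.
Set SMC = demand: 5.34 + 0.28q = 202.60 - 1.80q → q* = 94.8365.
The loss is the area between SMC and demand from q* to q_m; with linear curves that's a triangle of height MEB(q_m).
DWL = ½ × 6.7183 × 13.9742 = 46.9414.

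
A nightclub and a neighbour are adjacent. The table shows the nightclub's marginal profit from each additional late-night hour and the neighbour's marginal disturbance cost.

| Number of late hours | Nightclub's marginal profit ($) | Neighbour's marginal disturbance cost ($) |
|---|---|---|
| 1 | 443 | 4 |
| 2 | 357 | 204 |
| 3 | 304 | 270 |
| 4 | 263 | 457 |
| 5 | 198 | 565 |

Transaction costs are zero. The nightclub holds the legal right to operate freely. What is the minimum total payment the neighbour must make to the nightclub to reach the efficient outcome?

$461

Left alone the nightclub would choose level 5 (marginal profit stays positive).
Efficient level: k* = 3 (marginal profit ≥ marginal disturbance cost through 3).
The neighbour must at least cover the nightclub's forgone profit from cutting 5→3: 263 + 198 = 461.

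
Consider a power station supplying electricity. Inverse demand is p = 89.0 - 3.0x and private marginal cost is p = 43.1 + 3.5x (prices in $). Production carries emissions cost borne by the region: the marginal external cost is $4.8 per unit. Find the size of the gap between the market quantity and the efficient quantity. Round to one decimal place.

Market equilibrium (private): 43.1 + 3.5x = 89.0 - 3.0x → x_m = 7.0615.
Social marginal cost = private MC + MEC = 47.9 + 3.5x.
Set SMC = demand: 47.9 + 3.5x = 89.0 - 3.0x → x* = 6.3231.
Gap = |7.0615 − 6.3231| = 0.7384.

0.7 units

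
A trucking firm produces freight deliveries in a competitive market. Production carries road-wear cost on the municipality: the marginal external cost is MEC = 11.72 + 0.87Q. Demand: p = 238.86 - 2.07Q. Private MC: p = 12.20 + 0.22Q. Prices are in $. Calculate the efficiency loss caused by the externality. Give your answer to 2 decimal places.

DWL = $1514.38

Market equilibrium (private): 12.20 + 0.22Q = 238.86 - 2.07Q → Q_m = 98.9782.
Social marginal cost = private MC + MEC = 23.92 + 1.09Q.
Set SMC = demand: 23.92 + 1.09Q = 238.86 - 2.07Q → Q* = 68.0190.
Height of the DWL triangle at Q_m is SMC(Q_m) − demand(Q_m) = MEC(Q_m) = 97.8310.
DWL = ½ × 30.9592 × 97.8310 = 1514.3847.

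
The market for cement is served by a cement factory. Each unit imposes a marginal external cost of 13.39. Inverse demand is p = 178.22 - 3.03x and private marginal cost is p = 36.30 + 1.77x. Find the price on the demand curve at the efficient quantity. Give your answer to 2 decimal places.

Social marginal cost = private MC + MEC = 49.69 + 1.77x.
Set SMC = demand: 49.69 + 1.77x = 178.22 - 3.03x → x* = 26.7771.
Consumer price on the demand curve at x*: 178.22 − 3.03×26.7771 = 97.0854.

P = 97.09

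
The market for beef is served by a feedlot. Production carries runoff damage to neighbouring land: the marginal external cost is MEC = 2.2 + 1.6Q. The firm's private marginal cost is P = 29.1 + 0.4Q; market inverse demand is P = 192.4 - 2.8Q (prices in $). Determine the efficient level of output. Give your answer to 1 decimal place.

Social marginal cost = private MC + MEC = 31.3 + 2.0Q.
Set SMC = demand: 31.3 + 2.0Q = 192.4 - 2.8Q → Q* = 33.5625.

Q* = 33.6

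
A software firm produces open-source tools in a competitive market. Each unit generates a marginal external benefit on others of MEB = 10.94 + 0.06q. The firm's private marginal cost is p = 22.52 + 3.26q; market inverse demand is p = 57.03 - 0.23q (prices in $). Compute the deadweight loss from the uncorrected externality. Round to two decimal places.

DWL = $19.39

Market equilibrium (private): 22.52 + 3.26q = 57.03 - 0.23q → q_m = 9.8883.
Social marginal cost = private MC − MEB = 11.58 + 3.20q.
Set SMC = demand: 11.58 + 3.20q = 57.03 - 0.23q → q* = 13.2507.
Between q* and q_m the wedge demand − SMC runs linearly from 0 to MEB(q_m), so the loss is a triangle.
DWL = ½ × 3.3624 × 11.5333 = 19.3898.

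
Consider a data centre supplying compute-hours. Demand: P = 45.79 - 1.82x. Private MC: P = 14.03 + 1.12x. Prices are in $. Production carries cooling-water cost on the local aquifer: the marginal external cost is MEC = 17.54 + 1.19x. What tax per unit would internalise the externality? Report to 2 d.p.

tax = $21.64 per unit

Social marginal cost = private MC + MEC = 31.57 + 2.31x.
Set SMC = demand: 31.57 + 2.31x = 45.79 - 1.82x → x* = 3.4431.
The Pigouvian tax equals MEC at x*: 17.54 + 1.19×3.4431 = 21.6373.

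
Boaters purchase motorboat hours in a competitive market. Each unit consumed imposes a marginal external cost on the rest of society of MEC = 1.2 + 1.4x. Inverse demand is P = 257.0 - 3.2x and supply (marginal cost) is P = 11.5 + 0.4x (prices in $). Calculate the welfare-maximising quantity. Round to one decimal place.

Social marginal benefit = demand − MEC = 255.8 - 4.6x.
Set SMB = MC: 255.8 - 4.6x = 11.5 + 0.4x → x* = 48.8600.

x* = 48.9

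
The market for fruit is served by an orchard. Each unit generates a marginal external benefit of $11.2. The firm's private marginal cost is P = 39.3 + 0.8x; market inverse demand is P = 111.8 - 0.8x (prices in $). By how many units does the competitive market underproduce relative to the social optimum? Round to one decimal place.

7.0 units

Market equilibrium (private): 39.3 + 0.8x = 111.8 - 0.8x → x_m = 45.3125.
Social marginal cost = private MC − MEB = 28.1 + 0.8x.
Set SMC = demand: 28.1 + 0.8x = 111.8 - 0.8x → x* = 52.3125.
Gap = |45.3125 − 52.3125| = 7.0000.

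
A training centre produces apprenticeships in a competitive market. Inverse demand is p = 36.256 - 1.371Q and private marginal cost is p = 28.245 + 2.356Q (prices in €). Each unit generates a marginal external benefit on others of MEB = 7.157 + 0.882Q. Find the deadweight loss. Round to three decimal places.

DWL = €14.403

Market equilibrium (private): 28.245 + 2.356Q = 36.256 - 1.371Q → Q_m = 2.1494.
Social marginal cost = private MC − MEB = 21.088 + 1.474Q.
Set SMC = demand: 21.088 + 1.474Q = 36.256 - 1.371Q → Q* = 5.3315.
Height of the DWL triangle at Q_m is demand(Q_m) − SMC(Q_m) = MEB(Q_m) = 9.0528.
DWL = ½ × 3.1821 × 9.0528 = 14.4035.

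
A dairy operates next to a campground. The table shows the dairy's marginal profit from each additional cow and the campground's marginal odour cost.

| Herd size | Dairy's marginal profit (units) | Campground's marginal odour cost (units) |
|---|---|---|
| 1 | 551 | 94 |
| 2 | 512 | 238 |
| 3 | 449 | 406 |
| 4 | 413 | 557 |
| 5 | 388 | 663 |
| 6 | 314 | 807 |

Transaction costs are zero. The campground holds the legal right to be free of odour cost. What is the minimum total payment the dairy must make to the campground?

Efficient level: marginal profit ≥ marginal odour cost through level 3, so k* = 3.
With the campground holding the right, the dairy must at least compensate total damage at k*: 94 + 238 + 406 = 738.

738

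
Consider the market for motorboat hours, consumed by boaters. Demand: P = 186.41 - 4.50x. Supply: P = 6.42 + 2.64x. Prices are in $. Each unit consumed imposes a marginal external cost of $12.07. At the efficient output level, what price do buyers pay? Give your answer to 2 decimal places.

Social marginal benefit = demand − MEC = 174.34 - 4.50x.
Set SMB = MC: 174.34 - 4.50x = 6.42 + 2.64x → x* = 23.5182.
Consumer price on the demand curve at x*: 186.41 − 4.50×23.5182 = 80.5781.

P = $80.58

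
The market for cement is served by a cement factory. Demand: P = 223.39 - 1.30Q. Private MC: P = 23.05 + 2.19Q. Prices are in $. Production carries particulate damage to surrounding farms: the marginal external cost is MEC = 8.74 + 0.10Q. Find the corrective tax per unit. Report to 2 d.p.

tax = $14.08 per unit

Social marginal cost = private MC + MEC = 31.79 + 2.29Q.
Set SMC = demand: 31.79 + 2.29Q = 223.39 - 1.30Q → Q* = 53.3705.
The Pigouvian tax equals MEC at Q*: 8.74 + 0.10×53.3705 = 14.0771.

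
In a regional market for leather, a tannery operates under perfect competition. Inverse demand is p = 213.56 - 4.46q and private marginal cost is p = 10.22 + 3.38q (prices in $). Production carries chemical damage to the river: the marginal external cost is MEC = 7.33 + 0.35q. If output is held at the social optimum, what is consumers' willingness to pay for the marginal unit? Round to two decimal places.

P = $106.82

Social marginal cost = private MC + MEC = 17.55 + 3.73q.
Set SMC = demand: 17.55 + 3.73q = 213.56 - 4.46q → q* = 23.9328.
Consumer price on the demand curve at q*: 213.56 − 4.46×23.9328 = 106.8197.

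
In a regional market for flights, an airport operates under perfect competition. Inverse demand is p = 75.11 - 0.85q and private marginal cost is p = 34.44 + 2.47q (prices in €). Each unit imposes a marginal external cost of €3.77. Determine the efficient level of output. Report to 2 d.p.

q* = 11.11

Social marginal cost = private MC + MEC = 38.21 + 2.47q.
Set SMC = demand: 38.21 + 2.47q = 75.11 - 0.85q → q* = 11.1145.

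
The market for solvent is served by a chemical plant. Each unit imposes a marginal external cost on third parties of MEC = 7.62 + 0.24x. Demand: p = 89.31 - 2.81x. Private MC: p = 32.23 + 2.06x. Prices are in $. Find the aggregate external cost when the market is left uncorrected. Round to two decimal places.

Market equilibrium (private): 32.23 + 2.06x = 89.31 - 2.81x → x_m = 11.7207.
Total external cost = ∫₀^{x_m} (7.62 + 0.24x) dx = 7.62×11.7207 + ½×0.24×11.7207² = 105.7967.

$105.80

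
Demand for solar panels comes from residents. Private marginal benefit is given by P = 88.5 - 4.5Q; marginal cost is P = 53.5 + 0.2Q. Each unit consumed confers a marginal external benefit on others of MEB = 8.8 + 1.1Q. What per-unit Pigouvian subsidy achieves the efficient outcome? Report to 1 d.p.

Social marginal benefit = demand + MEB = 97.3 - 3.4Q.
Set SMB = MC: 97.3 - 3.4Q = 53.5 + 0.2Q → Q* = 12.1667.
The Pigouvian subsidy equals MEB at Q*: 8.8 + 1.1×12.1667 = 22.1834.

subsidy = 22.2 per unit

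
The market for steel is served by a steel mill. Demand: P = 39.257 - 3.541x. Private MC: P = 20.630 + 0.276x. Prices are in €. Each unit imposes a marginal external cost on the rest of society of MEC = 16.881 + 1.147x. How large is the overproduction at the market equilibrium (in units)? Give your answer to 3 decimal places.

4.528 units

Market equilibrium (private): 20.630 + 0.276x = 39.257 - 3.541x → x_m = 4.8800.
Social marginal cost = private MC + MEC = 37.511 + 1.423x.
Set SMC = demand: 37.511 + 1.423x = 39.257 - 3.541x → x* = 0.3517.
Gap = |4.8800 − 0.3517| = 4.5283.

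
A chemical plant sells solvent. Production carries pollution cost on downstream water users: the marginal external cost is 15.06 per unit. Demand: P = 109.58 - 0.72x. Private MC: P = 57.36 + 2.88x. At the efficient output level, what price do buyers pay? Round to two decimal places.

P = 102.15

Social marginal cost = private MC + MEC = 72.42 + 2.88x.
Set SMC = demand: 72.42 + 2.88x = 109.58 - 0.72x → x* = 10.3222.
Consumer price on the demand curve at x*: 109.58 − 0.72×10.3222 = 102.1480.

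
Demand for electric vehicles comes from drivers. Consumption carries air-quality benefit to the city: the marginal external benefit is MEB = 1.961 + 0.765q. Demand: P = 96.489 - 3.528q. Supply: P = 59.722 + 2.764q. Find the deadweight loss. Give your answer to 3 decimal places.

Market equilibrium (private): 59.722 + 2.764q = 96.489 - 3.528q → q_m = 5.8435.
Social marginal benefit = demand + MEB = 98.450 - 2.763q.
Set SMB = MC: 98.450 - 2.763q = 59.722 + 2.764q → q* = 7.0071.
The loss is the area between SMB and MC from q* to q_m; with linear curves that's a triangle of height MEB(q_m).
DWL = ½ × 1.1636 × 6.4312 = 3.7417.

DWL = 3.742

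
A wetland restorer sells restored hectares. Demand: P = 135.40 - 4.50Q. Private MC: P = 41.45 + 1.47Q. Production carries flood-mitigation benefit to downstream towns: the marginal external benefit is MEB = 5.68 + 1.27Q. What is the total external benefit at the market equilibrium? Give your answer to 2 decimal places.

246.65

Market equilibrium (private): 41.45 + 1.47Q = 135.40 - 4.50Q → Q_m = 15.7370.
Total external benefit = ∫₀^{Q_m} (5.68 + 1.27Q) dQ = 5.68×15.7370 + ½×1.27×15.7370² = 246.6459.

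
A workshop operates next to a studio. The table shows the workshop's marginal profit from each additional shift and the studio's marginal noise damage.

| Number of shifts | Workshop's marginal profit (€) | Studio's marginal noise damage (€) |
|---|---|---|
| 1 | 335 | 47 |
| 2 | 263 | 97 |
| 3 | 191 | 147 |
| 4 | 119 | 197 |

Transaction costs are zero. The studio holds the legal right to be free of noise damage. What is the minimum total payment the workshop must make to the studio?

Efficient level: marginal profit ≥ marginal noise damage through level 3, so k* = 3.
With the studio holding the right, the workshop must at least compensate total damage at k*: 47 + 97 + 147 = 291.

€291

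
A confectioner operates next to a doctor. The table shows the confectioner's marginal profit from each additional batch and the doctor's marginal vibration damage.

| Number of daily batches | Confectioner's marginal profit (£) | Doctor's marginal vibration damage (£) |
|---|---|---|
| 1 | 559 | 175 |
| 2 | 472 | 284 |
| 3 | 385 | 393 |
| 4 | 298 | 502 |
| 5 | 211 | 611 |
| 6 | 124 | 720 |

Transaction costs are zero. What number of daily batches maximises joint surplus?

2

Bargaining reaches the level where marginal profit last exceeds marginal vibration damage.
That holds through level 2 (472 ≥ 284) but not at 3 (385 < 393).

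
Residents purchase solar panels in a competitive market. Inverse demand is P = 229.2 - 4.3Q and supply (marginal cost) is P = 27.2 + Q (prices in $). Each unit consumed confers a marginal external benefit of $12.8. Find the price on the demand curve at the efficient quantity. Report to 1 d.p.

P = $54.9

Social marginal benefit = demand + MEB = 242.0 - 4.3Q.
Set SMB = MC: 242.0 - 4.3Q = 27.2 + Q → Q* = 40.5283.
Consumer price on the demand curve at Q*: 229.2 − 4.3×40.5283 = 54.9283.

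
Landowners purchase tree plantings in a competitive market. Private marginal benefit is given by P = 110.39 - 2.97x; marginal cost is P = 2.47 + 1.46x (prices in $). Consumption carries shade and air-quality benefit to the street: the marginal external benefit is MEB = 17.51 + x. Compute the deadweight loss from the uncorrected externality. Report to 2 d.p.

Market equilibrium (private): 2.47 + 1.46x = 110.39 - 2.97x → x_m = 24.3612.
Social marginal benefit = demand + MEB = 127.90 - 1.97x.
Set SMB = MC: 127.90 - 1.97x = 2.47 + 1.46x → x* = 36.5685.
Height of the DWL triangle at x_m is SMB(x_m) − MC(x_m) = MEB(x_m) = 41.8712.
DWL = ½ × 12.2073 × 41.8712 = 255.5671.

DWL = $255.57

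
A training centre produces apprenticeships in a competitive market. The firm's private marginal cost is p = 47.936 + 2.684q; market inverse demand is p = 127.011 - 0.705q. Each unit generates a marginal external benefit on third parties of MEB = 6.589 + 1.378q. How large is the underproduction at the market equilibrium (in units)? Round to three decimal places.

19.265 units

Market equilibrium (private): 47.936 + 2.684q = 127.011 - 0.705q → q_m = 23.3328.
Social marginal cost = private MC − MEB = 41.347 + 1.306q.
Set SMC = demand: 41.347 + 1.306q = 127.011 - 0.705q → q* = 42.5977.
Gap = |23.3328 − 42.5977| = 19.2649.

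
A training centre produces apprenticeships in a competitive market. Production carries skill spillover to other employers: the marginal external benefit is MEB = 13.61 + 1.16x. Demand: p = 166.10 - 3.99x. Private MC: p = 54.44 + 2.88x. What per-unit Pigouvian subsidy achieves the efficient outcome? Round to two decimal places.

subsidy = 39.06 per unit

Social marginal cost = private MC − MEB = 40.83 + 1.72x.
Set SMC = demand: 40.83 + 1.72x = 166.10 - 3.99x → x* = 21.9387.
The Pigouvian subsidy equals MEB at x*: 13.61 + 1.16×21.9387 = 39.0589.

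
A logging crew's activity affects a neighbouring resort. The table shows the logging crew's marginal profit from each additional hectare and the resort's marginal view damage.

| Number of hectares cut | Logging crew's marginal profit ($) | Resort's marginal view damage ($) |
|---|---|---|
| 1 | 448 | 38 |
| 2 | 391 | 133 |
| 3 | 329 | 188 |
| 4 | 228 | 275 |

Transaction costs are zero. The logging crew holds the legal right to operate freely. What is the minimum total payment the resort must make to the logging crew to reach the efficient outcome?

$228

Left alone the logging crew would choose level 4 (marginal profit stays positive).
Efficient level: k* = 3 (marginal profit ≥ marginal view damage through 3).
The resort must at least cover the logging crew's forgone profit from cutting 4→3: 228 = 228.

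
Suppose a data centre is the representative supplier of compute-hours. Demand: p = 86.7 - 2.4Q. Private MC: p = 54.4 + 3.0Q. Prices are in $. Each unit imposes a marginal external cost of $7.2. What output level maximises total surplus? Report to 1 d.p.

Q* = 4.6

Social marginal cost = private MC + MEC = 61.6 + 3.0Q.
Set SMC = demand: 61.6 + 3.0Q = 86.7 - 2.4Q → Q* = 4.6481.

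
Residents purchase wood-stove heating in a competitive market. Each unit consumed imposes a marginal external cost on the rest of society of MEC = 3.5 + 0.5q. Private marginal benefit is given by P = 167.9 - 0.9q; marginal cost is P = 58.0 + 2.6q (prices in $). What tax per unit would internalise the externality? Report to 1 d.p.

tax = $16.8 per unit

Social marginal benefit = demand − MEC = 164.4 - 1.4q.
Set SMB = MC: 164.4 - 1.4q = 58.0 + 2.6q → q* = 26.6000.
The Pigouvian tax equals MEC at q*: 3.5 + 0.5×26.6000 = 16.8000.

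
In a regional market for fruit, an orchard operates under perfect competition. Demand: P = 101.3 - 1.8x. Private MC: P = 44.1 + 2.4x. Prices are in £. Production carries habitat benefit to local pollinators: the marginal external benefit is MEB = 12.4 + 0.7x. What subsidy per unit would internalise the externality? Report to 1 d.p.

Social marginal cost = private MC − MEB = 31.7 + 1.7x.
Set SMC = demand: 31.7 + 1.7x = 101.3 - 1.8x → x* = 19.8857.
The Pigouvian subsidy equals MEB at x*: 12.4 + 0.7×19.8857 = 26.3200.

subsidy = £26.3 per unit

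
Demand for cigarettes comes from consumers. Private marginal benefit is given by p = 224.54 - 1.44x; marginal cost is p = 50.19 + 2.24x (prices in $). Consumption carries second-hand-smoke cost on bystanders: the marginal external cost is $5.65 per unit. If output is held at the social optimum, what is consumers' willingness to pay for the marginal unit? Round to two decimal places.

P = $158.53

Social marginal benefit = demand − MEC = 218.89 - 1.44x.
Set SMB = MC: 218.89 - 1.44x = 50.19 + 2.24x → x* = 45.8424.
Consumer price on the demand curve at x*: 224.54 − 1.44×45.8424 = 158.5269.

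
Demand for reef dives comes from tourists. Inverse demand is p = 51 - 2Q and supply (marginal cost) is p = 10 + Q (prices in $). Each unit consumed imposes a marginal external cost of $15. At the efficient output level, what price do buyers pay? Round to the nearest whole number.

P = $34

Social marginal benefit = demand − MEC = 36 - 2Q.
Set SMB = MC: 36 - 2Q = 10 + Q → Q* = 8.6667.
Consumer price on the demand curve at Q*: 51 − 2×8.6667 = 33.6666.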